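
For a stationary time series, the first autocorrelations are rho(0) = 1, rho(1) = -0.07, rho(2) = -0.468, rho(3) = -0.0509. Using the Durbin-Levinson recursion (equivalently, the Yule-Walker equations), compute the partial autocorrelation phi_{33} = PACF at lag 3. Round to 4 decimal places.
\phi_{33} = -0.1720

The PACF at lag k is phi_{kk}, the last component of the solution
to the Yule-Walker system G_k phi = r_k where
  (G_k)_{ij} = rho(|i - j|), (r_k)_i = rho(i), i,j = 1..k.
Equivalently, Durbin-Levinson gives phi_{kk} iteratively:
  phi_{11} = rho(1)
  phi_{kk} = [rho(k) - sum_{j=1..k-1} phi_{k-1,j} rho(k-j)]
            / [1 - sum_{j=1..k-1} phi_{k-1,j} rho(j)],
  phi_{k,j} = phi_{k-1,j} - phi_{kk} phi_{k-1,k-j},  j = 1..k-1.
Step k = 1:
  phi_11 = rho(1) = -0.07.
Step k = 2:
  phi_22 = [rho(2) - phi_11 rho(1)] / [1 - phi_11 rho(1)] = [-0.468 - (-0.07)(-0.07)] / [1 - (-0.07)(-0.07)]
         = -0.4729 / 0.9951 = -0.475229.
  Update: phi_21 = phi_11 - phi_22 phi_11 = -0.07 - (-0.475229)(-0.07) = -0.103266.
Step k = 3:
  phi_33 = [rho(3) - phi_21 rho(2) - phi_22 rho(1)] / [1 - phi_21 rho(1) - phi_22 rho(2)]
    numerator   = -0.0509 - (-0.103266)(-0.468) - (-0.475229)(-0.07) = -0.13249449
    denominator = 1 - (-0.103266)(-0.07) - (-0.475229)(-0.468) = 0.77036439
  phi_33 = -0.13249449 / 0.77036439 = -0.172.
Therefore phi_{33} = -0.1720.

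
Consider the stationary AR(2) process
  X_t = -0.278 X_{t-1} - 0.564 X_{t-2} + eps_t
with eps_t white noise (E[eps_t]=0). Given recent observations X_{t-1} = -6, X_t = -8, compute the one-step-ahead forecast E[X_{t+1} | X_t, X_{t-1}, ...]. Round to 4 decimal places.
E[X_{t+1} \mid \mathcal F_t] = 5.6080

For an AR(p) model X_t = c + sum_i phi_i X_{t-i} + eps_t, the
one-step-ahead conditional mean is
  E[X_{t+1} | X_t, ...] = c + sum_i phi_i X_{t+1-i}.
Substitute known values:
  E[X_{t+1} | ...] = (-0.278) * (-8) + (-0.564) * (-6)
                   = 5.6080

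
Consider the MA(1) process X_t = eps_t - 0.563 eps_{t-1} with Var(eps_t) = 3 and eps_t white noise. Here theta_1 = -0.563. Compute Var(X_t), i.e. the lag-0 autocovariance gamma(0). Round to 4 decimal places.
\gamma(0) = 3.9509

For an MA(q) process X_t = eps_t + sum_i theta_i eps_{t-i} with
Var(eps_t) = sigma^2, the variance is
  gamma(0) = sigma^2 * (1 + sum_i theta_i^2).
  sum_i theta_i^2 = (-0.563)^2 = 0.316969.
  gamma(0) = 3 * (1 + 0.316969) = 3 * 1.316969 = 3.950907, which rounds to 3.9509.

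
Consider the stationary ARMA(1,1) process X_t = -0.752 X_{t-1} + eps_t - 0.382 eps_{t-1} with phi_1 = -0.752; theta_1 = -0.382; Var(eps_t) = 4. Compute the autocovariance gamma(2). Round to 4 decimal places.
\gamma(2) = 10.1058

Multiply the model equation by X_{t-k} and take expectations. With theta_0 = psi_0 = 1 and psi_j the MA(infinity) weights, this gives
  gamma(k) - sum_i phi_i gamma(k-i) = c_k,
  c_k = sigma^2 * sum_{j=k..q} theta_j psi_{j-k}   (c_k = 0 for k > q),
using gamma(-m) = gamma(m).
psi-weights needed (psi_j = theta_j + sum_i phi_i psi_{j-i}):
  psi_1 = theta_1 + phi_1 = -0.382 + (-0.752) = -1.134
Right-hand sides:
  c_0 = sigma^2 (1 + theta_1 psi_1) = 4 * (1 + (-0.382)(-1.134)) = 4 * 1.433188 = 5.732752
  c_1 = sigma^2 theta_1 = 4 * (-0.382) = -1.528
  c_2 = 0
Equations for k = 0 and k = 1 (AR order 1):
  gamma(0) = phi_1 gamma(1) + c_0
  gamma(1) = phi_1 gamma(0) + c_1
Substituting the second into the first: gamma(0) (1 - phi_1^2) = c_0 + phi_1 c_1, so
  gamma(0) = (c_0 + phi_1 c_1) / (1 - phi_1^2) = (5.732752 + (-0.752)(-1.528)) / (1 - (-0.752)^2) = 6.881808 / 0.434496 = 15.838599.
  gamma(1) = phi_1 gamma(0) + c_1 = (-0.752)(15.838599) + (-1.528) = -13.438627.
For k = 2 (> q): gamma(2) = phi_1 gamma(1) = (-0.752)(-13.438627) = 10.105847.
Therefore gamma(2) = 10.1058 (to 4 decimal places).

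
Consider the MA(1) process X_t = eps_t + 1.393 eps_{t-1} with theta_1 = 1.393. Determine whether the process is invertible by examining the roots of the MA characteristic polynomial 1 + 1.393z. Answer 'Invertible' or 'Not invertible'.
\text{Not invertible}

The MA(q) characteristic polynomial is P(z) = 1 + 1.393z.
Invertibility requires all roots to lie outside the unit circle, i.e. |z| > 1 for every root.
This is linear in z: 1 + (1.393) z = 0  =>  z = -1/(1.393) = -0.717875,  |z| = 0.717875.
Moduli of all roots: 0.7179.
All moduli strictly greater than 1? No.
Verdict: Not invertible.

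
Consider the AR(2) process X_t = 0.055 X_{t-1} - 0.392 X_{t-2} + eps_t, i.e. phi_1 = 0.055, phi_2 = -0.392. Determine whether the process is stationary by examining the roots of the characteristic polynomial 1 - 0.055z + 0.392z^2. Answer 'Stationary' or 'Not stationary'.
\text{Stationary}

The AR(p) characteristic polynomial is P(z) = 1 - 0.055z + 0.392z^2.
Stationarity requires all roots to lie outside the unit circle, i.e. |z| > 1 for every root.
Set 1 + (-0.055) z + (0.392) z^2 = 0, i.e. a z^2 + b z + c = 0 with a = 0.392, b = -0.055, c = 1.
Discriminant D = b^2 - 4ac = (-0.055)^2 - 4*(0.392)*1 = 0.003025 - (1.568) = -1.564975.
D < 0, so the roots are the complex-conjugate pair z = (-b +/- i sqrt(-D)) / (2a) = 0.0702 +/- 1.5957i.
For a conjugate pair |z|^2 = z * conj(z) = (product of roots) = c/a = 1/(0.392) = 2.55102, so |z| = sqrt(2.55102) = 1.5972 for both roots.
Moduli of all roots: 1.5972, 1.5972.
All moduli strictly greater than 1? Yes.
Verdict: Stationary.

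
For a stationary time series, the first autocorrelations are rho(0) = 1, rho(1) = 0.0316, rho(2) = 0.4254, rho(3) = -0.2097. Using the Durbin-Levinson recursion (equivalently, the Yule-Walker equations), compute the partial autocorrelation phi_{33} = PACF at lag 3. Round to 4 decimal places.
\phi_{33} = -0.2820

The PACF at lag k is phi_{kk}, the last component of the solution
to the Yule-Walker system G_k phi = r_k where
  (G_k)_{ij} = rho(|i - j|), (r_k)_i = rho(i), i,j = 1..k.
Equivalently, Durbin-Levinson gives phi_{kk} iteratively:
  phi_{11} = rho(1)
  phi_{kk} = [rho(k) - sum_{j=1..k-1} phi_{k-1,j} rho(k-j)]
            / [1 - sum_{j=1..k-1} phi_{k-1,j} rho(j)],
  phi_{k,j} = phi_{k-1,j} - phi_{kk} phi_{k-1,k-j},  j = 1..k-1.
Step k = 1:
  phi_11 = rho(1) = 0.0316.
Step k = 2:
  phi_22 = [rho(2) - phi_11 rho(1)] / [1 - phi_11 rho(1)] = [0.4254 - (0.0316)(0.0316)] / [1 - (0.0316)(0.0316)]
         = 0.42440144 / 0.99900144 = 0.424826.
  Update: phi_21 = phi_11 - phi_22 phi_11 = 0.0316 - (0.424826)(0.0316) = 0.018176.
Step k = 3:
  phi_33 = [rho(3) - phi_21 rho(2) - phi_22 rho(1)] / [1 - phi_21 rho(1) - phi_22 rho(2)]
    numerator   = -0.2097 - (0.018176)(0.4254) - (0.424826)(0.0316) = -0.23085635
    denominator = 1 - (0.018176)(0.0316) - (0.424826)(0.4254) = 0.81870482
  phi_33 = -0.23085635 / 0.81870482 = -0.282.
Therefore phi_{33} = -0.2820.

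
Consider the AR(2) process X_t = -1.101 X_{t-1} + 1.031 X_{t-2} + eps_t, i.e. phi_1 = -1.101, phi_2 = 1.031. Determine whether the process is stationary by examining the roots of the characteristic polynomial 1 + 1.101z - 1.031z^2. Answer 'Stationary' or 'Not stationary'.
\text{Not stationary}

The AR(p) characteristic polynomial is P(z) = 1 + 1.101z - 1.031z^2.
Stationarity requires all roots to lie outside the unit circle, i.e. |z| > 1 for every root.
Set 1 + (1.101) z + (-1.031) z^2 = 0, i.e. a z^2 + b z + c = 0 with a = -1.031, b = 1.101, c = 1.
Discriminant D = b^2 - 4ac = (1.101)^2 - 4*(-1.031)*1 = 1.212201 - (-4.124) = 5.336201.
D >= 0, so the roots are real: z = (-b +/- sqrt(D)) / (2a) = (-1.101 +/- 2.310022) / (-2.062).
  z_1 = (-1.101 + 2.310022) / (-2.062) = -0.5863,   |z_1| = 0.5863.
  z_2 = (-1.101 - 2.310022) / (-2.062) = 1.6542,   |z_2| = 1.6542.
Moduli of all roots: 0.5863, 1.6542.
All moduli strictly greater than 1? No.
Verdict: Not stationary.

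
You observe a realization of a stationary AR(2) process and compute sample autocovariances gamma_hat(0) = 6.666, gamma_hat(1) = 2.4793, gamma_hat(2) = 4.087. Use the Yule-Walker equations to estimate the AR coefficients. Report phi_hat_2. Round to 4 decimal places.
\hat\phi_{2} = 0.5510

The Yule-Walker equations for an AR(p) process read, in matrix form,
  Gamma_p phi = r_p,   with   (Gamma_p)_{ij} = gamma(|i - j|),
                       (r_p)_i = gamma(i),   i,j = 1..p.
Substitute the sample gammas (Toeplitz matrix and right-hand side of size 2):
  Gamma_p = [[6.666, 2.4793], [2.4793, 6.666]]
  r_p     = [2.4793, 4.087]
Written out:
  6.666 phi_1 + 2.4793 phi_2 = 2.4793
  2.4793 phi_1 + 6.666 phi_2 = 4.087
Solve by Cramer's rule:
  det = gamma(0)^2 - gamma(1)^2 = (6.666)^2 - (2.4793)^2 = 44.435556 - 6.14692849 = 38.28862751
  phi_hat_1 = [gamma(1) gamma(0) - gamma(1) gamma(2)] / det = [(2.4793)(6.666) - (2.4793)(4.087)] / 38.28862751 = 6.3941147 / 38.28862751 = 0.167
  phi_hat_2 = [gamma(0) gamma(2) - gamma(1)^2] / det = [(6.666)(4.087) - (2.4793)^2] / 38.28862751 = 21.09701351 / 38.28862751 = 0.551
So phi_hat = [0.1670, 0.5510].
Therefore phi_hat_2 = 0.5510.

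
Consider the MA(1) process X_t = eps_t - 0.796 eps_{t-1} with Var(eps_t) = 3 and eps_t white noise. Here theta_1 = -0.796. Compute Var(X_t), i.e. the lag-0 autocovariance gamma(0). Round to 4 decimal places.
\gamma(0) = 4.9008

For an MA(q) process X_t = eps_t + sum_i theta_i eps_{t-i} with
Var(eps_t) = sigma^2, the variance is
  gamma(0) = sigma^2 * (1 + sum_i theta_i^2).
  sum_i theta_i^2 = (-0.796)^2 = 0.633616.
  gamma(0) = 3 * (1 + 0.633616) = 3 * 1.633616 = 4.900848, which rounds to 4.9008.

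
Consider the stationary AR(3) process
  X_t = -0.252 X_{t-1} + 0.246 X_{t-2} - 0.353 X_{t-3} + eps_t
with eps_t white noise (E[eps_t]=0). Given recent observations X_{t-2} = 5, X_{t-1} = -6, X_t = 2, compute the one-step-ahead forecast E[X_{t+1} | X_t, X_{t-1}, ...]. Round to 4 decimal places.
E[X_{t+1} \mid \mathcal F_t] = -3.7450

For an AR(p) model X_t = c + sum_i phi_i X_{t-i} + eps_t, the
one-step-ahead conditional mean is
  E[X_{t+1} | X_t, ...] = c + sum_i phi_i X_{t+1-i}.
Substitute known values:
  E[X_{t+1} | ...] = (-0.252) * (2) + (0.246) * (-6) + (-0.353) * (5)
                   = -3.7450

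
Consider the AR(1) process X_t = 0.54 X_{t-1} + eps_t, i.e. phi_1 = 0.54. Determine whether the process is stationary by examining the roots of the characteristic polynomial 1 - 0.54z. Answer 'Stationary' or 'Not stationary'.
\text{Stationary}

The AR(p) characteristic polynomial is P(z) = 1 - 0.54z.
Stationarity requires all roots to lie outside the unit circle, i.e. |z| > 1 for every root.
This is linear in z: 1 + (-0.54) z = 0  =>  z = -1/(-0.54) = 1.851852,  |z| = 1.851852.
Moduli of all roots: 1.8519.
All moduli strictly greater than 1? Yes.
Verdict: Stationary.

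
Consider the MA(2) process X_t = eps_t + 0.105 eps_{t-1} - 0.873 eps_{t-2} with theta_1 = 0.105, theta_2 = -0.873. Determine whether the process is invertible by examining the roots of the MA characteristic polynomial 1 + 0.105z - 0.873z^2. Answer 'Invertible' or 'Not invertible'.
\text{Invertible}

The MA(q) characteristic polynomial is P(z) = 1 + 0.105z - 0.873z^2.
Invertibility requires all roots to lie outside the unit circle, i.e. |z| > 1 for every root.
Set 1 + (0.105) z + (-0.873) z^2 = 0, i.e. a z^2 + b z + c = 0 with a = -0.873, b = 0.105, c = 1.
Discriminant D = b^2 - 4ac = (0.105)^2 - 4*(-0.873)*1 = 0.011025 - (-3.492) = 3.503025.
D >= 0, so the roots are real: z = (-b +/- sqrt(D)) / (2a) = (-0.105 +/- 1.871637) / (-1.746).
  z_1 = (-0.105 + 1.871637) / (-1.746) = -1.0118,   |z_1| = 1.0118.
  z_2 = (-0.105 - 1.871637) / (-1.746) = 1.1321,   |z_2| = 1.1321.
Moduli of all roots: 1.0118, 1.1321.
All moduli strictly greater than 1? Yes.
Verdict: Invertible.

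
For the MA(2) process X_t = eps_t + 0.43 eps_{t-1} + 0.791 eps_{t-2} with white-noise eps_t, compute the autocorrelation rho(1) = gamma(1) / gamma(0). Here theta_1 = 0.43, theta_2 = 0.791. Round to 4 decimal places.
\rho(1) = 0.4253

For an MA(q) process with theta_0 = 1, the autocovariance is
  gamma(k) = sigma^2 * sum_{i=0..q-k} theta_i * theta_{i+k},
and rho(k) = gamma(k) / gamma(0). Sigma^2 cancels.
  numerator   = (1)*(0.43) + (0.43)*(0.791) = 0.77013.
  denominator = (1)^2 + (0.43)^2 + (0.791)^2 = 1.810581.
  rho(1) = 0.77013 / 1.810581 = 0.4253.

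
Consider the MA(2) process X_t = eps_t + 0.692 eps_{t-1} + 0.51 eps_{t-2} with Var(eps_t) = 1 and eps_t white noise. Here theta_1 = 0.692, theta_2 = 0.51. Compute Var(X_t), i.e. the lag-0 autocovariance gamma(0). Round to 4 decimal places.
\gamma(0) = 1.7390

For an MA(q) process X_t = eps_t + sum_i theta_i eps_{t-i} with
Var(eps_t) = sigma^2, the variance is
  gamma(0) = sigma^2 * (1 + sum_i theta_i^2).
  sum_i theta_i^2 = (0.692)^2 + (0.51)^2 = 0.478864 + 0.2601 = 0.738964.
  gamma(0) = 1 * (1 + 0.738964) = 1 * 1.738964 = 1.738964, which rounds to 1.7390.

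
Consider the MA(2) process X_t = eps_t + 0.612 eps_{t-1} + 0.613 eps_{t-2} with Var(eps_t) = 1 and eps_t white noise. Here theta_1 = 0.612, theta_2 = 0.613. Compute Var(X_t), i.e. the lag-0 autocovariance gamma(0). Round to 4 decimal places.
\gamma(0) = 1.7503

For an MA(q) process X_t = eps_t + sum_i theta_i eps_{t-i} with
Var(eps_t) = sigma^2, the variance is
  gamma(0) = sigma^2 * (1 + sum_i theta_i^2).
  sum_i theta_i^2 = (0.612)^2 + (0.613)^2 = 0.374544 + 0.375769 = 0.750313.
  gamma(0) = 1 * (1 + 0.750313) = 1 * 1.750313 = 1.750313, which rounds to 1.7503.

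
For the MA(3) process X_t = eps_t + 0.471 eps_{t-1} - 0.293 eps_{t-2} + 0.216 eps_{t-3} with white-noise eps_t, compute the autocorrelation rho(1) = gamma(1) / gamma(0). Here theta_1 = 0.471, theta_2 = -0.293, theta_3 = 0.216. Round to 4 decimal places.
\rho(1) = 0.1991

For an MA(q) process with theta_0 = 1, the autocovariance is
  gamma(k) = sigma^2 * sum_{i=0..q-k} theta_i * theta_{i+k},
and rho(k) = gamma(k) / gamma(0). Sigma^2 cancels.
  numerator   = (1)*(0.471) + (0.471)*(-0.293) + (-0.293)*(0.216) = 0.269709.
  denominator = (1)^2 + (0.471)^2 + (-0.293)^2 + (0.216)^2 = 1.354346.
  rho(1) = 0.269709 / 1.354346 = 0.1991.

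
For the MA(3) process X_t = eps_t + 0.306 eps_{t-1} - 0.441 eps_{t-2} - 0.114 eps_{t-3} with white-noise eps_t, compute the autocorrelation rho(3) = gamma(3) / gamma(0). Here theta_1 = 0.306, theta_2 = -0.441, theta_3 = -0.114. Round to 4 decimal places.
\rho(3) = -0.0876

For an MA(q) process with theta_0 = 1, the autocovariance is
  gamma(k) = sigma^2 * sum_{i=0..q-k} theta_i * theta_{i+k},
and rho(k) = gamma(k) / gamma(0). Sigma^2 cancels.
  numerator   = (1)*(-0.114) = -0.114.
  denominator = (1)^2 + (0.306)^2 + (-0.441)^2 + (-0.114)^2 = 1.301113.
  rho(3) = -0.114 / 1.301113 = -0.0876.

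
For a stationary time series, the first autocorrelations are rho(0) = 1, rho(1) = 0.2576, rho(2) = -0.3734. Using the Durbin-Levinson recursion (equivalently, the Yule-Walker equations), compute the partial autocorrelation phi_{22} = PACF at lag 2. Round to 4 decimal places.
\phi_{22} = -0.4710

The PACF at lag k is phi_{kk}, the last component of the solution
to the Yule-Walker system G_k phi = r_k where
  (G_k)_{ij} = rho(|i - j|), (r_k)_i = rho(i), i,j = 1..k.
Equivalently, Durbin-Levinson gives phi_{kk} iteratively:
  phi_{11} = rho(1)
  phi_{kk} = [rho(k) - sum_{j=1..k-1} phi_{k-1,j} rho(k-j)]
            / [1 - sum_{j=1..k-1} phi_{k-1,j} rho(j)],
  phi_{k,j} = phi_{k-1,j} - phi_{kk} phi_{k-1,k-j},  j = 1..k-1.
Step k = 1:
  phi_11 = rho(1) = 0.2576.
Step k = 2:
  phi_22 = [rho(2) - phi_11 rho(1)] / [1 - phi_11 rho(1)] = [-0.3734 - (0.2576)(0.2576)] / [1 - (0.2576)(0.2576)]
         = -0.43975776 / 0.93364224 = -0.471.
Therefore phi_{22} = -0.4710.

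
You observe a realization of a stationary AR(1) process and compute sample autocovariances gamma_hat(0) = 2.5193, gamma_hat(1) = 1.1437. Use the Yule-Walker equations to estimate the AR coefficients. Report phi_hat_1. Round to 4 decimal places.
\hat\phi_{1} = 0.4540

The Yule-Walker equations for an AR(p) process read, in matrix form,
  Gamma_p phi = r_p,   with   (Gamma_p)_{ij} = gamma(|i - j|),
                       (r_p)_i = gamma(i),   i,j = 1..p.
Substitute the sample gammas (Toeplitz matrix and right-hand side of size 1):
  Gamma_p = [[2.5193]]
  r_p     = [1.1437]
With p = 1 this is the single equation gamma(0) phi_1 = gamma(1):
  phi_hat_1 = gamma(1) / gamma(0) = 1.1437 / 2.5193 = 0.4540.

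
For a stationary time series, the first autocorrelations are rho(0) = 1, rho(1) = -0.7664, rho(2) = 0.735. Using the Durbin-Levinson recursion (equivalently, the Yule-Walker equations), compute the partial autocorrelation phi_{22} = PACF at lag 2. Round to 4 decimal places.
\phi_{22} = 0.3578

The PACF at lag k is phi_{kk}, the last component of the solution
to the Yule-Walker system G_k phi = r_k where
  (G_k)_{ij} = rho(|i - j|), (r_k)_i = rho(i), i,j = 1..k.
Equivalently, Durbin-Levinson gives phi_{kk} iteratively:
  phi_{11} = rho(1)
  phi_{kk} = [rho(k) - sum_{j=1..k-1} phi_{k-1,j} rho(k-j)]
            / [1 - sum_{j=1..k-1} phi_{k-1,j} rho(j)],
  phi_{k,j} = phi_{k-1,j} - phi_{kk} phi_{k-1,k-j},  j = 1..k-1.
Step k = 1:
  phi_11 = rho(1) = -0.7664.
Step k = 2:
  phi_22 = [rho(2) - phi_11 rho(1)] / [1 - phi_11 rho(1)] = [0.735 - (-0.7664)(-0.7664)] / [1 - (-0.7664)(-0.7664)]
         = 0.14763104 / 0.41263104 = 0.3578.
Therefore phi_{22} = 0.3578.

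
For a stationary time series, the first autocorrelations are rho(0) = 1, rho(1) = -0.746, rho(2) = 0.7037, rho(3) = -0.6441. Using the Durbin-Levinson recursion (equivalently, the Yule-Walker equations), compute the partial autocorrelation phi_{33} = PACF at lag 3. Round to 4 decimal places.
\phi_{33} = -0.1160

The PACF at lag k is phi_{kk}, the last component of the solution
to the Yule-Walker system G_k phi = r_k where
  (G_k)_{ij} = rho(|i - j|), (r_k)_i = rho(i), i,j = 1..k.
Equivalently, Durbin-Levinson gives phi_{kk} iteratively:
  phi_{11} = rho(1)
  phi_{kk} = [rho(k) - sum_{j=1..k-1} phi_{k-1,j} rho(k-j)]
            / [1 - sum_{j=1..k-1} phi_{k-1,j} rho(j)],
  phi_{k,j} = phi_{k-1,j} - phi_{kk} phi_{k-1,k-j},  j = 1..k-1.
Step k = 1:
  phi_11 = rho(1) = -0.746.
Step k = 2:
  phi_22 = [rho(2) - phi_11 rho(1)] / [1 - phi_11 rho(1)] = [0.7037 - (-0.746)(-0.746)] / [1 - (-0.746)(-0.746)]
         = 0.147184 / 0.443484 = 0.331881.
  Update: phi_21 = phi_11 - phi_22 phi_11 = -0.746 - (0.331881)(-0.746) = -0.498417.
Step k = 3:
  phi_33 = [rho(3) - phi_21 rho(2) - phi_22 rho(1)] / [1 - phi_21 rho(1) - phi_22 rho(2)]
    numerator   = -0.6441 - (-0.498417)(0.7037) - (0.331881)(-0.746) = -0.04578085
    denominator = 1 - (-0.498417)(-0.746) - (0.331881)(0.7037) = 0.3946364
  phi_33 = -0.04578085 / 0.3946364 = -0.116.
Therefore phi_{33} = -0.1160.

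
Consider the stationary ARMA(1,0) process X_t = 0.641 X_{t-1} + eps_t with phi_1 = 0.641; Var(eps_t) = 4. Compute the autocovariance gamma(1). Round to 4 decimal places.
\gamma(1) = 4.3523

Multiply the model equation by X_{t-k} and take expectations. With theta_0 = psi_0 = 1 and psi_j the MA(infinity) weights, this gives
  gamma(k) - sum_i phi_i gamma(k-i) = c_k,
  c_k = sigma^2 * sum_{j=k..q} theta_j psi_{j-k}   (c_k = 0 for k > q),
using gamma(-m) = gamma(m).
Pure AR (q = 0): c_0 = sigma^2 = 4, c_k = 0 for k >= 1.
Equations for k = 0 and k = 1 (AR order 1):
  gamma(0) = phi_1 gamma(1) + c_0
  gamma(1) = phi_1 gamma(0) + c_1
Substituting the second into the first: gamma(0) (1 - phi_1^2) = c_0 + phi_1 c_1, so
  gamma(0) = c_0 / (1 - phi_1^2) = 4 / (1 - (0.641)^2) = 4 / 0.589119 = 6.7898.
  gamma(1) = phi_1 gamma(0) = (0.641)(6.7898) = 4.352262.
Therefore gamma(1) = 4.3523 (to 4 decimal places).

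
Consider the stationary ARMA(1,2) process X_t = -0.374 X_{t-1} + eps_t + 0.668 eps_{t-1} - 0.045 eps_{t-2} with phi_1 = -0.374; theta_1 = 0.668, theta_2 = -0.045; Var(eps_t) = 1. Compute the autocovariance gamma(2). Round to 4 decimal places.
\gamma(2) = -0.1340

Multiply the model equation by X_{t-k} and take expectations. With theta_0 = psi_0 = 1 and psi_j the MA(infinity) weights, this gives
  gamma(k) - sum_i phi_i gamma(k-i) = c_k,
  c_k = sigma^2 * sum_{j=k..q} theta_j psi_{j-k}   (c_k = 0 for k > q),
using gamma(-m) = gamma(m).
psi-weights needed (psi_j = theta_j + sum_i phi_i psi_{j-i}):
  psi_1 = theta_1 + phi_1 = 0.668 + (-0.374) = 0.294
  psi_2 = theta_2 + phi_1 psi_1 = -0.045 + (-0.374)(0.294) = -0.154956
Right-hand sides:
  c_0 = sigma^2 (1 + theta_1 psi_1 + theta_2 psi_2) = 1 * (1 + (0.668)(0.294) + (-0.045)(-0.154956)) = 1 * 1.203365 = 1.203365
  c_1 = sigma^2 (theta_1 + theta_2 psi_1) = 1 * (0.668 + (-0.045)(0.294)) = 0.65477
  c_2 = sigma^2 theta_2 = 1 * (-0.045) = -0.045
Equations for k = 0 and k = 1 (AR order 1):
  gamma(0) = phi_1 gamma(1) + c_0
  gamma(1) = phi_1 gamma(0) + c_1
Substituting the second into the first: gamma(0) (1 - phi_1^2) = c_0 + phi_1 c_1, so
  gamma(0) = (c_0 + phi_1 c_1) / (1 - phi_1^2) = (1.203365 + (-0.374)(0.65477)) / (1 - (-0.374)^2) = 0.958481 / 0.860124 = 1.114352.
  gamma(1) = phi_1 gamma(0) + c_1 = (-0.374)(1.114352) + (0.65477) = 0.238002.
For k = 2: gamma(2) = phi_1 gamma(1) + c_2
  = (-0.374)(0.238002) + (-0.045) = -0.134013.
Therefore gamma(2) = -0.1340 (to 4 decimal places).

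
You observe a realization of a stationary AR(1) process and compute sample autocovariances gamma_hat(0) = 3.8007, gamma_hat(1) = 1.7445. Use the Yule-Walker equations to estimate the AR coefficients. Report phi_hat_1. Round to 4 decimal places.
\hat\phi_{1} = 0.4590

The Yule-Walker equations for an AR(p) process read, in matrix form,
  Gamma_p phi = r_p,   with   (Gamma_p)_{ij} = gamma(|i - j|),
                       (r_p)_i = gamma(i),   i,j = 1..p.
Substitute the sample gammas (Toeplitz matrix and right-hand side of size 1):
  Gamma_p = [[3.8007]]
  r_p     = [1.7445]
With p = 1 this is the single equation gamma(0) phi_1 = gamma(1):
  phi_hat_1 = gamma(1) / gamma(0) = 1.7445 / 3.8007 = 0.4590.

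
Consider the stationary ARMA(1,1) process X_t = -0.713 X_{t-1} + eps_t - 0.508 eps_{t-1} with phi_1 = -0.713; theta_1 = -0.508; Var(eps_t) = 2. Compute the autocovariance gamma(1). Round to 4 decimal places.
\gamma(1) = -6.7663

Multiply the model equation by X_{t-k} and take expectations. With theta_0 = psi_0 = 1 and psi_j the MA(infinity) weights, this gives
  gamma(k) - sum_i phi_i gamma(k-i) = c_k,
  c_k = sigma^2 * sum_{j=k..q} theta_j psi_{j-k}   (c_k = 0 for k > q),
using gamma(-m) = gamma(m).
psi-weights needed (psi_j = theta_j + sum_i phi_i psi_{j-i}):
  psi_1 = theta_1 + phi_1 = -0.508 + (-0.713) = -1.221
Right-hand sides:
  c_0 = sigma^2 (1 + theta_1 psi_1) = 2 * (1 + (-0.508)(-1.221)) = 2 * 1.620268 = 3.240536
  c_1 = sigma^2 theta_1 = 2 * (-0.508) = -1.016
  c_2 = 0
Equations for k = 0 and k = 1 (AR order 1):
  gamma(0) = phi_1 gamma(1) + c_0
  gamma(1) = phi_1 gamma(0) + c_1
Substituting the second into the first: gamma(0) (1 - phi_1^2) = c_0 + phi_1 c_1, so
  gamma(0) = (c_0 + phi_1 c_1) / (1 - phi_1^2) = (3.240536 + (-0.713)(-1.016)) / (1 - (-0.713)^2) = 3.964944 / 0.491631 = 8.064878.
  gamma(1) = phi_1 gamma(0) + c_1 = (-0.713)(8.064878) + (-1.016) = -6.766258.
Therefore gamma(1) = -6.7663 (to 4 decimal places).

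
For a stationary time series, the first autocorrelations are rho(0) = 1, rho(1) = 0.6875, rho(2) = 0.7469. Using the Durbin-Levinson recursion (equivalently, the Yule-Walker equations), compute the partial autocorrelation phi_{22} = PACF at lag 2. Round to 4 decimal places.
\phi_{22} = 0.5200

The PACF at lag k is phi_{kk}, the last component of the solution
to the Yule-Walker system G_k phi = r_k where
  (G_k)_{ij} = rho(|i - j|), (r_k)_i = rho(i), i,j = 1..k.
Equivalently, Durbin-Levinson gives phi_{kk} iteratively:
  phi_{11} = rho(1)
  phi_{kk} = [rho(k) - sum_{j=1..k-1} phi_{k-1,j} rho(k-j)]
            / [1 - sum_{j=1..k-1} phi_{k-1,j} rho(j)],
  phi_{k,j} = phi_{k-1,j} - phi_{kk} phi_{k-1,k-j},  j = 1..k-1.
Step k = 1:
  phi_11 = rho(1) = 0.6875.
Step k = 2:
  phi_22 = [rho(2) - phi_11 rho(1)] / [1 - phi_11 rho(1)] = [0.7469 - (0.6875)(0.6875)] / [1 - (0.6875)(0.6875)]
         = 0.27424375 / 0.52734375 = 0.52.
Therefore phi_{22} = 0.5200.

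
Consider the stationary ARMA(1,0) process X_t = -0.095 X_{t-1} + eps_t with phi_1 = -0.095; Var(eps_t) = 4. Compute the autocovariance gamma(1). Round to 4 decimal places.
\gamma(1) = -0.3835

Multiply the model equation by X_{t-k} and take expectations. With theta_0 = psi_0 = 1 and psi_j the MA(infinity) weights, this gives
  gamma(k) - sum_i phi_i gamma(k-i) = c_k,
  c_k = sigma^2 * sum_{j=k..q} theta_j psi_{j-k}   (c_k = 0 for k > q),
using gamma(-m) = gamma(m).
Pure AR (q = 0): c_0 = sigma^2 = 4, c_k = 0 for k >= 1.
Equations for k = 0 and k = 1 (AR order 1):
  gamma(0) = phi_1 gamma(1) + c_0
  gamma(1) = phi_1 gamma(0) + c_1
Substituting the second into the first: gamma(0) (1 - phi_1^2) = c_0 + phi_1 c_1, so
  gamma(0) = c_0 / (1 - phi_1^2) = 4 / (1 - (-0.095)^2) = 4 / 0.990975 = 4.036429.
  gamma(1) = phi_1 gamma(0) = (-0.095)(4.036429) = -0.383461.
Therefore gamma(1) = -0.3835 (to 4 decimal places).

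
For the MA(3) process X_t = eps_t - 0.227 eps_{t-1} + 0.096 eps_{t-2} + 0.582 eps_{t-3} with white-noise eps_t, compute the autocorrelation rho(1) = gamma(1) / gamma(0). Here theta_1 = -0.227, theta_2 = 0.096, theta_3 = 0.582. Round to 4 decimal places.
\rho(1) = -0.1379

For an MA(q) process with theta_0 = 1, the autocovariance is
  gamma(k) = sigma^2 * sum_{i=0..q-k} theta_i * theta_{i+k},
and rho(k) = gamma(k) / gamma(0). Sigma^2 cancels.
  numerator   = (1)*(-0.227) + (-0.227)*(0.096) + (0.096)*(0.582) = -0.19292.
  denominator = (1)^2 + (-0.227)^2 + (0.096)^2 + (0.582)^2 = 1.399469.
  rho(1) = -0.19292 / 1.399469 = -0.1379.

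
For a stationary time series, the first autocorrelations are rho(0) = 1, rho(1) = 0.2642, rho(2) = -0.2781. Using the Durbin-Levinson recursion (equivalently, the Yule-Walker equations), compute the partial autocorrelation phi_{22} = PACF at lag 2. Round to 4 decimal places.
\phi_{22} = -0.3740

The PACF at lag k is phi_{kk}, the last component of the solution
to the Yule-Walker system G_k phi = r_k where
  (G_k)_{ij} = rho(|i - j|), (r_k)_i = rho(i), i,j = 1..k.
Equivalently, Durbin-Levinson gives phi_{kk} iteratively:
  phi_{11} = rho(1)
  phi_{kk} = [rho(k) - sum_{j=1..k-1} phi_{k-1,j} rho(k-j)]
            / [1 - sum_{j=1..k-1} phi_{k-1,j} rho(j)],
  phi_{k,j} = phi_{k-1,j} - phi_{kk} phi_{k-1,k-j},  j = 1..k-1.
Step k = 1:
  phi_11 = rho(1) = 0.2642.
Step k = 2:
  phi_22 = [rho(2) - phi_11 rho(1)] / [1 - phi_11 rho(1)] = [-0.2781 - (0.2642)(0.2642)] / [1 - (0.2642)(0.2642)]
         = -0.34790164 / 0.93019836 = -0.374.
Therefore phi_{22} = -0.3740.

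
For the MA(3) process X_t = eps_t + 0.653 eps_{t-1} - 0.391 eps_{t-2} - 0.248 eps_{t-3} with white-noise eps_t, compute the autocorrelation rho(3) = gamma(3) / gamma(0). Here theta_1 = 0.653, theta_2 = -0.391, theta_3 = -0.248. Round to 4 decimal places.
\rho(3) = -0.1511

For an MA(q) process with theta_0 = 1, the autocovariance is
  gamma(k) = sigma^2 * sum_{i=0..q-k} theta_i * theta_{i+k},
and rho(k) = gamma(k) / gamma(0). Sigma^2 cancels.
  numerator   = (1)*(-0.248) = -0.248.
  denominator = (1)^2 + (0.653)^2 + (-0.391)^2 + (-0.248)^2 = 1.640794.
  rho(3) = -0.248 / 1.640794 = -0.1511.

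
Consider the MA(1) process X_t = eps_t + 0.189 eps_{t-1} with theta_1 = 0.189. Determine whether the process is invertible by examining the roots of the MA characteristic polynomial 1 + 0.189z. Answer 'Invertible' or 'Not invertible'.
\text{Invertible}

The MA(q) characteristic polynomial is P(z) = 1 + 0.189z.
Invertibility requires all roots to lie outside the unit circle, i.e. |z| > 1 for every root.
This is linear in z: 1 + (0.189) z = 0  =>  z = -1/(0.189) = -5.291005,  |z| = 5.291005.
Moduli of all roots: 5.2910.
All moduli strictly greater than 1? Yes.
Verdict: Invertible.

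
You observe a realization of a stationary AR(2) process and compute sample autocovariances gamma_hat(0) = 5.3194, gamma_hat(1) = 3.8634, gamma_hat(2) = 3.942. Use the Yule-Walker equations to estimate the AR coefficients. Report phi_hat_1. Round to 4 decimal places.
\hat\phi_{1} = 0.3980

The Yule-Walker equations for an AR(p) process read, in matrix form,
  Gamma_p phi = r_p,   with   (Gamma_p)_{ij} = gamma(|i - j|),
                       (r_p)_i = gamma(i),   i,j = 1..p.
Substitute the sample gammas (Toeplitz matrix and right-hand side of size 2):
  Gamma_p = [[5.3194, 3.8634], [3.8634, 5.3194]]
  r_p     = [3.8634, 3.942]
Written out:
  5.3194 phi_1 + 3.8634 phi_2 = 3.8634
  3.8634 phi_1 + 5.3194 phi_2 = 3.942
Solve by Cramer's rule:
  det = gamma(0)^2 - gamma(1)^2 = (5.3194)^2 - (3.8634)^2 = 28.29601636 - 14.92585956 = 13.3701568
  phi_hat_1 = [gamma(1) gamma(0) - gamma(1) gamma(2)] / det = [(3.8634)(5.3194) - (3.8634)(3.942)] / 13.3701568 = 5.32144716 / 13.3701568 = 0.398
  phi_hat_2 = [gamma(0) gamma(2) - gamma(1)^2] / det = [(5.3194)(3.942) - (3.8634)^2] / 13.3701568 = 6.04321524 / 13.3701568 = 0.452
So phi_hat = [0.3980, 0.4520].
Therefore phi_hat_1 = 0.3980.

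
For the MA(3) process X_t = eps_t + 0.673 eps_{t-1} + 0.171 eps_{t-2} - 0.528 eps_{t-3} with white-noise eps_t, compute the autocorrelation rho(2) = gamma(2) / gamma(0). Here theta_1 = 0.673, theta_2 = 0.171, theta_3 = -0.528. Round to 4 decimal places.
\rho(2) = -0.1047

For an MA(q) process with theta_0 = 1, the autocovariance is
  gamma(k) = sigma^2 * sum_{i=0..q-k} theta_i * theta_{i+k},
and rho(k) = gamma(k) / gamma(0). Sigma^2 cancels.
  numerator   = (1)*(0.171) + (0.673)*(-0.528) = -0.184344.
  denominator = (1)^2 + (0.673)^2 + (0.171)^2 + (-0.528)^2 = 1.760954.
  rho(2) = -0.184344 / 1.760954 = -0.1047.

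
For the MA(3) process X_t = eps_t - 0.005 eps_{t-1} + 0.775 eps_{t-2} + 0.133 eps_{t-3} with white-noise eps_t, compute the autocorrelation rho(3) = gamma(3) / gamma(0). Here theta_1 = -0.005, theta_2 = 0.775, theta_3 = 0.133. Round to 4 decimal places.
\rho(3) = 0.0822

For an MA(q) process with theta_0 = 1, the autocovariance is
  gamma(k) = sigma^2 * sum_{i=0..q-k} theta_i * theta_{i+k},
and rho(k) = gamma(k) / gamma(0). Sigma^2 cancels.
  numerator   = (1)*(0.133) = 0.133.
  denominator = (1)^2 + (-0.005)^2 + (0.775)^2 + (0.133)^2 = 1.618339.
  rho(3) = 0.133 / 1.618339 = 0.0822.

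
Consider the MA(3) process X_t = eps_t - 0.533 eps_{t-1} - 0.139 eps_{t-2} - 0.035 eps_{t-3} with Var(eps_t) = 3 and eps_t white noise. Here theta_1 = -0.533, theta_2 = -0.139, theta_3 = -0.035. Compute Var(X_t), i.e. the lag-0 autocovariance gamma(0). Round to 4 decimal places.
\gamma(0) = 3.9139

For an MA(q) process X_t = eps_t + sum_i theta_i eps_{t-i} with
Var(eps_t) = sigma^2, the variance is
  gamma(0) = sigma^2 * (1 + sum_i theta_i^2).
  sum_i theta_i^2 = (-0.533)^2 + (-0.139)^2 + (-0.035)^2 = 0.284089 + 0.019321 + 0.001225 = 0.304635.
  gamma(0) = 3 * (1 + 0.304635) = 3 * 1.304635 = 3.913905, which rounds to 3.9139.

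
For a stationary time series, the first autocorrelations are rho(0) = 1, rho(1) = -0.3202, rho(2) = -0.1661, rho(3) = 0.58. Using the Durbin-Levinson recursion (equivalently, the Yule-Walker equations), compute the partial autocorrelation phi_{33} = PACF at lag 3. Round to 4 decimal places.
\phi_{33} = 0.5080

The PACF at lag k is phi_{kk}, the last component of the solution
to the Yule-Walker system G_k phi = r_k where
  (G_k)_{ij} = rho(|i - j|), (r_k)_i = rho(i), i,j = 1..k.
Equivalently, Durbin-Levinson gives phi_{kk} iteratively:
  phi_{11} = rho(1)
  phi_{kk} = [rho(k) - sum_{j=1..k-1} phi_{k-1,j} rho(k-j)]
            / [1 - sum_{j=1..k-1} phi_{k-1,j} rho(j)],
  phi_{k,j} = phi_{k-1,j} - phi_{kk} phi_{k-1,k-j},  j = 1..k-1.
Step k = 1:
  phi_11 = rho(1) = -0.3202.
Step k = 2:
  phi_22 = [rho(2) - phi_11 rho(1)] / [1 - phi_11 rho(1)] = [-0.1661 - (-0.3202)(-0.3202)] / [1 - (-0.3202)(-0.3202)]
         = -0.26862804 / 0.89747196 = -0.299316.
  Update: phi_21 = phi_11 - phi_22 phi_11 = -0.3202 - (-0.299316)(-0.3202) = -0.416041.
Step k = 3:
  phi_33 = [rho(3) - phi_21 rho(2) - phi_22 rho(1)] / [1 - phi_21 rho(1) - phi_22 rho(2)]
    numerator   = 0.58 - (-0.416041)(-0.1661) - (-0.299316)(-0.3202) = 0.41505448
    denominator = 1 - (-0.416041)(-0.3202) - (-0.299316)(-0.1661) = 0.81706719
  phi_33 = 0.41505448 / 0.81706719 = 0.508.
Therefore phi_{33} = 0.5080.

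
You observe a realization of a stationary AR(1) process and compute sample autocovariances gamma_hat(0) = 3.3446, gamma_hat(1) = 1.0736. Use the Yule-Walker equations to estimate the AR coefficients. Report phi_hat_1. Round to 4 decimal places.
\hat\phi_{1} = 0.3210

The Yule-Walker equations for an AR(p) process read, in matrix form,
  Gamma_p phi = r_p,   with   (Gamma_p)_{ij} = gamma(|i - j|),
                       (r_p)_i = gamma(i),   i,j = 1..p.
Substitute the sample gammas (Toeplitz matrix and right-hand side of size 1):
  Gamma_p = [[3.3446]]
  r_p     = [1.0736]
With p = 1 this is the single equation gamma(0) phi_1 = gamma(1):
  phi_hat_1 = gamma(1) / gamma(0) = 1.0736 / 3.3446 = 0.3210.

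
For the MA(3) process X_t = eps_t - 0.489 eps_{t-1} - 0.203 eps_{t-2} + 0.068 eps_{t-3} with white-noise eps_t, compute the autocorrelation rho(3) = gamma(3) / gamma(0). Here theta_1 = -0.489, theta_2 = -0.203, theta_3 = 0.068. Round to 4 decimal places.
\rho(3) = 0.0529

For an MA(q) process with theta_0 = 1, the autocovariance is
  gamma(k) = sigma^2 * sum_{i=0..q-k} theta_i * theta_{i+k},
and rho(k) = gamma(k) / gamma(0). Sigma^2 cancels.
  numerator   = (1)*(0.068) = 0.068.
  denominator = (1)^2 + (-0.489)^2 + (-0.203)^2 + (0.068)^2 = 1.284954.
  rho(3) = 0.068 / 1.284954 = 0.0529.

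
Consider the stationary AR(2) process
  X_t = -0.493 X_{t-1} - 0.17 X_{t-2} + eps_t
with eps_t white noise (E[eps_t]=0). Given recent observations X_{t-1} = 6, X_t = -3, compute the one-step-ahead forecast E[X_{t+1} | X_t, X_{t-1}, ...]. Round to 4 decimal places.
E[X_{t+1} \mid \mathcal F_t] = 0.4590

For an AR(p) model X_t = c + sum_i phi_i X_{t-i} + eps_t, the
one-step-ahead conditional mean is
  E[X_{t+1} | X_t, ...] = c + sum_i phi_i X_{t+1-i}.
Substitute known values:
  E[X_{t+1} | ...] = (-0.493) * (-3) + (-0.17) * (6)
                   = 0.4590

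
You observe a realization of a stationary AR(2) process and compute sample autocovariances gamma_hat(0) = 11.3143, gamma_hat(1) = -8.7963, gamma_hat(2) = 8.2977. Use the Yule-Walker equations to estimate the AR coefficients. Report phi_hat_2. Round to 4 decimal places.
\hat\phi_{2} = 0.3260

The Yule-Walker equations for an AR(p) process read, in matrix form,
  Gamma_p phi = r_p,   with   (Gamma_p)_{ij} = gamma(|i - j|),
                       (r_p)_i = gamma(i),   i,j = 1..p.
Substitute the sample gammas (Toeplitz matrix and right-hand side of size 2):
  Gamma_p = [[11.3143, -8.7963], [-8.7963, 11.3143]]
  r_p     = [-8.7963, 8.2977]
Written out:
  11.3143 phi_1 - 8.7963 phi_2 = -8.7963
  -8.7963 phi_1 + 11.3143 phi_2 = 8.2977
Solve by Cramer's rule:
  det = gamma(0)^2 - gamma(1)^2 = (11.3143)^2 - (-8.7963)^2 = 128.01338449 - 77.37489369 = 50.6384908
  phi_hat_1 = [gamma(1) gamma(0) - gamma(1) gamma(2)] / det = [(-8.7963)(11.3143) - (-8.7963)(8.2977)] / 50.6384908 = -26.53491858 / 50.6384908 = -0.524
  phi_hat_2 = [gamma(0) gamma(2) - gamma(1)^2] / det = [(11.3143)(8.2977) - (-8.7963)^2] / 50.6384908 = 16.50777342 / 50.6384908 = 0.326
So phi_hat = [-0.5240, 0.3260].
Therefore phi_hat_2 = 0.3260.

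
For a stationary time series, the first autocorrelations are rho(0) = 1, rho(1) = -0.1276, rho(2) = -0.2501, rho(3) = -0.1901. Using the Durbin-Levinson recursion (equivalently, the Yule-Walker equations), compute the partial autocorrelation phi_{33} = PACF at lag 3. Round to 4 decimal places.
\phi_{33} = -0.2909

The PACF at lag k is phi_{kk}, the last component of the solution
to the Yule-Walker system G_k phi = r_k where
  (G_k)_{ij} = rho(|i - j|), (r_k)_i = rho(i), i,j = 1..k.
Equivalently, Durbin-Levinson gives phi_{kk} iteratively:
  phi_{11} = rho(1)
  phi_{kk} = [rho(k) - sum_{j=1..k-1} phi_{k-1,j} rho(k-j)]
            / [1 - sum_{j=1..k-1} phi_{k-1,j} rho(j)],
  phi_{k,j} = phi_{k-1,j} - phi_{kk} phi_{k-1,k-j},  j = 1..k-1.
Step k = 1:
  phi_11 = rho(1) = -0.1276.
Step k = 2:
  phi_22 = [rho(2) - phi_11 rho(1)] / [1 - phi_11 rho(1)] = [-0.2501 - (-0.1276)(-0.1276)] / [1 - (-0.1276)(-0.1276)]
         = -0.26638176 / 0.98371824 = -0.270791.
  Update: phi_21 = phi_11 - phi_22 phi_11 = -0.1276 - (-0.270791)(-0.1276) = -0.162153.
Step k = 3:
  phi_33 = [rho(3) - phi_21 rho(2) - phi_22 rho(1)] / [1 - phi_21 rho(1) - phi_22 rho(2)]
    numerator   = -0.1901 - (-0.162153)(-0.2501) - (-0.270791)(-0.1276) = -0.26520733
    denominator = 1 - (-0.162153)(-0.1276) - (-0.270791)(-0.2501) = 0.91158453
  phi_33 = -0.26520733 / 0.91158453 = -0.2909.
Therefore phi_{33} = -0.2909.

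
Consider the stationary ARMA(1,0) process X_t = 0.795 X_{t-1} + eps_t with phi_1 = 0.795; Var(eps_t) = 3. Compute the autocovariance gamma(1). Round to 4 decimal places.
\gamma(1) = 6.4814

Multiply the model equation by X_{t-k} and take expectations. With theta_0 = psi_0 = 1 and psi_j the MA(infinity) weights, this gives
  gamma(k) - sum_i phi_i gamma(k-i) = c_k,
  c_k = sigma^2 * sum_{j=k..q} theta_j psi_{j-k}   (c_k = 0 for k > q),
using gamma(-m) = gamma(m).
Pure AR (q = 0): c_0 = sigma^2 = 3, c_k = 0 for k >= 1.
Equations for k = 0 and k = 1 (AR order 1):
  gamma(0) = phi_1 gamma(1) + c_0
  gamma(1) = phi_1 gamma(0) + c_1
Substituting the second into the first: gamma(0) (1 - phi_1^2) = c_0 + phi_1 c_1, so
  gamma(0) = c_0 / (1 - phi_1^2) = 3 / (1 - (0.795)^2) = 3 / 0.367975 = 8.152728.
  gamma(1) = phi_1 gamma(0) = (0.795)(8.152728) = 6.481419.
Therefore gamma(1) = 6.4814 (to 4 decimal places).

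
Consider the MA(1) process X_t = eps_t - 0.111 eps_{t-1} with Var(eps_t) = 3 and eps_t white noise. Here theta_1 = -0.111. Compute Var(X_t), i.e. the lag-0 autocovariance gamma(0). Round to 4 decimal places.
\gamma(0) = 3.0370

For an MA(q) process X_t = eps_t + sum_i theta_i eps_{t-i} with
Var(eps_t) = sigma^2, the variance is
  gamma(0) = sigma^2 * (1 + sum_i theta_i^2).
  sum_i theta_i^2 = (-0.111)^2 = 0.012321.
  gamma(0) = 3 * (1 + 0.012321) = 3 * 1.012321 = 3.036963, which rounds to 3.0370.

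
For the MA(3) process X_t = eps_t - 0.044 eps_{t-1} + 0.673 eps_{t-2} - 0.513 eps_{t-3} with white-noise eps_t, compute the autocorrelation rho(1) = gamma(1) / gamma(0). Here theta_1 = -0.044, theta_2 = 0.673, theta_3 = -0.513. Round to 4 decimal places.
\rho(1) = -0.2438

For an MA(q) process with theta_0 = 1, the autocovariance is
  gamma(k) = sigma^2 * sum_{i=0..q-k} theta_i * theta_{i+k},
and rho(k) = gamma(k) / gamma(0). Sigma^2 cancels.
  numerator   = (1)*(-0.044) + (-0.044)*(0.673) + (0.673)*(-0.513) = -0.418861.
  denominator = (1)^2 + (-0.044)^2 + (0.673)^2 + (-0.513)^2 = 1.718034.
  rho(1) = -0.418861 / 1.718034 = -0.2438.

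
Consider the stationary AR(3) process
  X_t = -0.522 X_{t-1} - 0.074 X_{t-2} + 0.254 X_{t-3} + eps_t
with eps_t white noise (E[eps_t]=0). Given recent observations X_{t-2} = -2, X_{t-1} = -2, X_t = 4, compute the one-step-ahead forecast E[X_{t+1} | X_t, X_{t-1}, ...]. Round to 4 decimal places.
E[X_{t+1} \mid \mathcal F_t] = -2.4480

For an AR(p) model X_t = c + sum_i phi_i X_{t-i} + eps_t, the
one-step-ahead conditional mean is
  E[X_{t+1} | X_t, ...] = c + sum_i phi_i X_{t+1-i}.
Substitute known values:
  E[X_{t+1} | ...] = (-0.522) * (4) + (-0.074) * (-2) + (0.254) * (-2)
                   = -2.4480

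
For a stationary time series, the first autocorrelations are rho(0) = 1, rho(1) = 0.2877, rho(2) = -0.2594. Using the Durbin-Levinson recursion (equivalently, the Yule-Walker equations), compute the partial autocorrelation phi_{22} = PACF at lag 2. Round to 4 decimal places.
\phi_{22} = -0.3730

The PACF at lag k is phi_{kk}, the last component of the solution
to the Yule-Walker system G_k phi = r_k where
  (G_k)_{ij} = rho(|i - j|), (r_k)_i = rho(i), i,j = 1..k.
Equivalently, Durbin-Levinson gives phi_{kk} iteratively:
  phi_{11} = rho(1)
  phi_{kk} = [rho(k) - sum_{j=1..k-1} phi_{k-1,j} rho(k-j)]
            / [1 - sum_{j=1..k-1} phi_{k-1,j} rho(j)],
  phi_{k,j} = phi_{k-1,j} - phi_{kk} phi_{k-1,k-j},  j = 1..k-1.
Step k = 1:
  phi_11 = rho(1) = 0.2877.
Step k = 2:
  phi_22 = [rho(2) - phi_11 rho(1)] / [1 - phi_11 rho(1)] = [-0.2594 - (0.2877)(0.2877)] / [1 - (0.2877)(0.2877)]
         = -0.34217129 / 0.91722871 = -0.373.
Therefore phi_{22} = -0.3730.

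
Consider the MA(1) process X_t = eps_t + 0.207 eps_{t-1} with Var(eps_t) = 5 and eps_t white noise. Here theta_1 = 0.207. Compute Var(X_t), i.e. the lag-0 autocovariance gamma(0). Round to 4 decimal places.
\gamma(0) = 5.2142

For an MA(q) process X_t = eps_t + sum_i theta_i eps_{t-i} with
Var(eps_t) = sigma^2, the variance is
  gamma(0) = sigma^2 * (1 + sum_i theta_i^2).
  sum_i theta_i^2 = (0.207)^2 = 0.042849.
  gamma(0) = 5 * (1 + 0.042849) = 5 * 1.042849 = 5.214245, which rounds to 5.2142.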